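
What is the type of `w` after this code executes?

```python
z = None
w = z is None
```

'is' comparison returns bool

bool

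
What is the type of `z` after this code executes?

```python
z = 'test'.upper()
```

str.upper() returns str

str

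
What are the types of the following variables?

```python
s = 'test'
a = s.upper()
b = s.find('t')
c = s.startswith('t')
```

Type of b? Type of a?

str.find() returns int; str.upper() returns str

int, str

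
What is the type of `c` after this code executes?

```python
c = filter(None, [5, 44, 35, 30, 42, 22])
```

filter() returns a filter iterator object

filter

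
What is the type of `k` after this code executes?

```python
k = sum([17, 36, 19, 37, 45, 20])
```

sum() of ints returns int

int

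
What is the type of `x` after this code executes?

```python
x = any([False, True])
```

any() returns bool

bool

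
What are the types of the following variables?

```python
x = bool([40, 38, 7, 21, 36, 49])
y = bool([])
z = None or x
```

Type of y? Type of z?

bool() returns bool; None or <bool> returns the bool

bool, bool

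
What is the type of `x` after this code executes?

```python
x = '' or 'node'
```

'or' returns first truthy value ('node', which is str)

str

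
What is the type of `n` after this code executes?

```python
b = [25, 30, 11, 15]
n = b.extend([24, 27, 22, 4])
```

list.extend() returns None

NoneType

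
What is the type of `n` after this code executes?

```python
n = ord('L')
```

ord() returns int (Unicode code point)

int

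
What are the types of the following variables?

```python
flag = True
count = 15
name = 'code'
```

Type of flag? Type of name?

flag is bool; name is str

bool, str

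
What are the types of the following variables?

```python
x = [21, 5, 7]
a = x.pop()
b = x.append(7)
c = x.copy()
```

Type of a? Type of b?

list.pop() returns the element (int); list.append() returns None

int, NoneType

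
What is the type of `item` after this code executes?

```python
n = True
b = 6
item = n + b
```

bool + int returns int (True is 1, so 1 + 6 = 7)

int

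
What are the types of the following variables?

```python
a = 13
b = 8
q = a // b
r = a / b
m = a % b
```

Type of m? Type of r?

int % int returns int; int / int returns float

int, float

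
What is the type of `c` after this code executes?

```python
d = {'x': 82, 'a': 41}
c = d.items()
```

dict.items() returns a dict_items view

dict_items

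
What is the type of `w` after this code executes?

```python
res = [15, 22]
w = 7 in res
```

'in' operator returns bool

bool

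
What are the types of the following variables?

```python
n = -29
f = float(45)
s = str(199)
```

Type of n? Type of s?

n is int; s is str

int, str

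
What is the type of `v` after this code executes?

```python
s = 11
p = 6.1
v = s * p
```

int * float returns float (11 * 6.1 = 67.1)

float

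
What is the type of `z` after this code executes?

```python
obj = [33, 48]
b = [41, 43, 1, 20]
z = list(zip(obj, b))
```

list(zip(...)) returns a list of tuples

list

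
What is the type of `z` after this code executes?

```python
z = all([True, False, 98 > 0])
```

all() returns bool

bool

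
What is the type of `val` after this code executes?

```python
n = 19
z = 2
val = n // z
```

int // int returns int (19 // 2 = 9)

int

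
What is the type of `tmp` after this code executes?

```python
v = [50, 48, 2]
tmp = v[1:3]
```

Slicing a list always returns a list

list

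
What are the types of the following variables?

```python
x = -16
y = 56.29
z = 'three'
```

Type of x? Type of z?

x is int; z is str

int, str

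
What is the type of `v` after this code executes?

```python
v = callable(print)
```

callable() returns bool

bool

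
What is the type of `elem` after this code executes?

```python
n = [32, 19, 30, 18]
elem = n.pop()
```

list.pop() returns the popped element (int here)

int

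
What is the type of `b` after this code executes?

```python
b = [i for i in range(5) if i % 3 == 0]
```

A list comprehension [...] produces a list

list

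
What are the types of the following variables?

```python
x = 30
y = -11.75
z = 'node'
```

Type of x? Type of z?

x is int; z is str

int, str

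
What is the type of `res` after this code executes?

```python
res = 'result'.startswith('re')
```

str.startswith() returns bool

bool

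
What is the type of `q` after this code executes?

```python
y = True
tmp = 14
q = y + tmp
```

bool + int returns int (True is 1, so 1 + 14 = 15)

int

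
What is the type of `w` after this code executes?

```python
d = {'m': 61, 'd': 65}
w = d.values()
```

.values() returns a dict_values view object

dict_values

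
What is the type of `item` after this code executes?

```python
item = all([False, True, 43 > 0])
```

all() returns bool

bool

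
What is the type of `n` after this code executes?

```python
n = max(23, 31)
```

max() of ints returns int

int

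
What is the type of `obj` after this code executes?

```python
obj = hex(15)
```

hex() returns str representation

str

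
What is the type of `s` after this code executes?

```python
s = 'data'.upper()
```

str.upper() returns str

str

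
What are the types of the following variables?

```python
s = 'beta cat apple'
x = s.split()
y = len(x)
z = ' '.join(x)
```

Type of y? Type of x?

len() returns int; str.split() returns list

int, list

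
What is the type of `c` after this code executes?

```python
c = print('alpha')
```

print() returns None

NoneType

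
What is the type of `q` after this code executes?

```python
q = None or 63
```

'or' with None returns the other value (63, int)

int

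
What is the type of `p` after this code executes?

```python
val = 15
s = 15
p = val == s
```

Equality comparison returns bool

bool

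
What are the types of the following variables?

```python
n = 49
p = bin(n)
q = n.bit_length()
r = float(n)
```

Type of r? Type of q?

float() returns float; int.bit_length() returns int

float, int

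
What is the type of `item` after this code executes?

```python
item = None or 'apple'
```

'or' with None returns the other value ('apple', str)

str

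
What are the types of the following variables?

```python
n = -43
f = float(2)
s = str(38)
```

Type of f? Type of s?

f is float; s is str

float, str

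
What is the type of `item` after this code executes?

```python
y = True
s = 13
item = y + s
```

bool + int returns int (True is 1, so 1 + 13 = 14)

int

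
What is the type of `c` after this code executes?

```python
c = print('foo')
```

print() returns None

NoneType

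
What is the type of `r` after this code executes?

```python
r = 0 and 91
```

'and' returns the first falsy value (0, which is int)

int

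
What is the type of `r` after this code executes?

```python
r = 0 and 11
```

'and' returns the first falsy value (0, which is int)

int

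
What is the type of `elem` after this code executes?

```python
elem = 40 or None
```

'or' returns first truthy value (40, int)

int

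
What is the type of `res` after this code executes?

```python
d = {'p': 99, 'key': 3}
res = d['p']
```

Accessing dict[str, int] with key 'p' returns int value 99

int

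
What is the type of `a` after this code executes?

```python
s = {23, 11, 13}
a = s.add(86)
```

set.add() returns None (mutates in place)

NoneType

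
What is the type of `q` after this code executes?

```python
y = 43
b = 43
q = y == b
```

Equality comparison returns bool

bool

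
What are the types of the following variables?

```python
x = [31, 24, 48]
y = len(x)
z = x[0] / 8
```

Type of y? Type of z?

len() returns int; int / int returns float

int, float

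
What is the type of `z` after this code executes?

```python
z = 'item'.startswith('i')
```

str.startswith() returns bool

bool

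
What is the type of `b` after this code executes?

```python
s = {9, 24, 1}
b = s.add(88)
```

set.add() returns None (mutates in place)

NoneType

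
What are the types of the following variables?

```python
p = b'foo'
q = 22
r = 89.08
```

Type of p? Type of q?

p is bytes; q is int

bytes, int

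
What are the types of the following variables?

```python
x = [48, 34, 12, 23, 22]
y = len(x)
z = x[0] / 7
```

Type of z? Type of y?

int / int returns float; len() returns int

float, int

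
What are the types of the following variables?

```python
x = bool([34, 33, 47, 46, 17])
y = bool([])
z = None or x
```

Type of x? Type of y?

bool() returns bool; bool() returns bool

bool, bool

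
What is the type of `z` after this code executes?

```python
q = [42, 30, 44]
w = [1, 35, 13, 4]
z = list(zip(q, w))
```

list(zip(...)) returns a list of tuples

list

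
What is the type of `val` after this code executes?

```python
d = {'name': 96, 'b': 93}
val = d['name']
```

Accessing dict[str, int] with key 'name' returns int value 96

int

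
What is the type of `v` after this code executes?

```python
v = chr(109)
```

chr() returns str (single character)

str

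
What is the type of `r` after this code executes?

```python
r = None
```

None has type NoneType

NoneType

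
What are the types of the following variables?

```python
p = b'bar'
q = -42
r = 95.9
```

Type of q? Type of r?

q is int; r is float

int, float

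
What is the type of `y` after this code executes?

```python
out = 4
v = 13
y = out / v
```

int / int always returns float in Python 3 (4 / 13 = 0.307692)

float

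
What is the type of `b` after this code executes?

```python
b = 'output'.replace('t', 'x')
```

str.replace() returns str

str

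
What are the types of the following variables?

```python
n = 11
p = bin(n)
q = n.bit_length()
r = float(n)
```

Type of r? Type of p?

float() returns float; bin() returns str

float, str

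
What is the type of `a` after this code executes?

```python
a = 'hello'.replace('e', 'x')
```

str.replace() returns str

str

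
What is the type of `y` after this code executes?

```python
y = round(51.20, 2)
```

round() with ndigits arg returns float

float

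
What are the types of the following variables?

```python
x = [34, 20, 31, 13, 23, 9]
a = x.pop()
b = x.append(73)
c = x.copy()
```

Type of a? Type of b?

list.pop() returns the element (int); list.append() returns None

int, NoneType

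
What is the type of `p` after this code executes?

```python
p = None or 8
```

'or' with None returns the other value (8, int)

int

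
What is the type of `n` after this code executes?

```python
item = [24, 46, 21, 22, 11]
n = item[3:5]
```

Slicing a list always returns a list

list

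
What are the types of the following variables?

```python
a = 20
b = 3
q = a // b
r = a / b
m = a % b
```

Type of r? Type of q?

int / int returns float; int // int returns int

float, int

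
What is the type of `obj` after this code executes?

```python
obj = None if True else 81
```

Ternary: condition is True, if branch (None) taken → NoneType

NoneType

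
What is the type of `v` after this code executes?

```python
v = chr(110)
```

chr() returns str (single character)

str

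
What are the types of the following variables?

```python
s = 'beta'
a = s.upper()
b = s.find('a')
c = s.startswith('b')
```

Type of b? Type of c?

str.find() returns int; str.startswith() returns bool

int, bool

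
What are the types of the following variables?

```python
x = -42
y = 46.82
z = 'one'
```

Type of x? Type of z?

x is int; z is str

int, str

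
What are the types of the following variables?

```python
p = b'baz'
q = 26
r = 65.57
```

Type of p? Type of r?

p is bytes; r is float

bytes, float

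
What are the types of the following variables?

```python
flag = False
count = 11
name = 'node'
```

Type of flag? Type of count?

flag is bool; count is int

bool, int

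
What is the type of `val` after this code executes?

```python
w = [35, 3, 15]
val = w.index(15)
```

list.index() returns int

int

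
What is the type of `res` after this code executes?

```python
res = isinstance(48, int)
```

isinstance() returns bool

bool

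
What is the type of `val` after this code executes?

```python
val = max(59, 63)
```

max() of ints returns int

int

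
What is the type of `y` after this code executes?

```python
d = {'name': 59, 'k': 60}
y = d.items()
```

dict.items() returns a dict_items view

dict_items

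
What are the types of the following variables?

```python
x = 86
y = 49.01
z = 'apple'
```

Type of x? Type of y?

x is int; y is float

int, float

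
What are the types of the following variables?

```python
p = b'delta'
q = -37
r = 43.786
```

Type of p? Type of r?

p is bytes; r is float

bytes, float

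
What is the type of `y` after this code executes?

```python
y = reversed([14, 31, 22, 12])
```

reversed() on a list returns a list_reverseiterator

list_reverseiterator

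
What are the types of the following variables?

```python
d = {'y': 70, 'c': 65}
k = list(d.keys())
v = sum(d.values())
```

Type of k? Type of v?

list(...) returns list; sum of int values returns int

list, int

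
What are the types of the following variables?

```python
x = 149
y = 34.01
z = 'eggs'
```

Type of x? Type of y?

x is int; y is float

int, float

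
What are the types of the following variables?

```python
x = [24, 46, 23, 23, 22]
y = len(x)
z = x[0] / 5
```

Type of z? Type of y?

int / int returns float; len() returns int

float, int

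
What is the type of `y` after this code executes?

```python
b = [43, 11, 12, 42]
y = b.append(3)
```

list.append() returns None (mutates in place)

NoneType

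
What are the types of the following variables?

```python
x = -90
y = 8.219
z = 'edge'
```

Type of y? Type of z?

y is float; z is str

float, str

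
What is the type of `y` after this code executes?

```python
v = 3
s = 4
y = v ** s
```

int ** positive int returns int (3 ** 4 = 81)

int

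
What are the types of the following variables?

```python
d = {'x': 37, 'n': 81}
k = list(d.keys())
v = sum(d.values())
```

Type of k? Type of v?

list(...) returns list; sum of int values returns int

list, int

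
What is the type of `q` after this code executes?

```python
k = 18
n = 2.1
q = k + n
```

int + float returns float (18 + 2.1 = 20.1)

float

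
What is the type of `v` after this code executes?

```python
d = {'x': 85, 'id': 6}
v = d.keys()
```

.keys() returns a dict_keys view object

dict_keys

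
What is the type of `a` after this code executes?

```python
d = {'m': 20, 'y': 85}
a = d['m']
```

Accessing dict[str, int] with key 'm' returns int value 20

int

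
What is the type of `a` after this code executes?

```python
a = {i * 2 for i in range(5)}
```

A set comprehension {expr for x in iterable} produces a set

set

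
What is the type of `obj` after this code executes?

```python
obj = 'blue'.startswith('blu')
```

str.startswith() returns bool

bool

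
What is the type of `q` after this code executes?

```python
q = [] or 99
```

'or' returns first truthy value (99, which is int)

int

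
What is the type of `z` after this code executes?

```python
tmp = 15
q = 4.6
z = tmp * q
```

int * float returns float (15 * 4.6 = 69.0)

float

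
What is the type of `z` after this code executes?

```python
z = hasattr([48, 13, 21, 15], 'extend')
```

hasattr() returns bool

bool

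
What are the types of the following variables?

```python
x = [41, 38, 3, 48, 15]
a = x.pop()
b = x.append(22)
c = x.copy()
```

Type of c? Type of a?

list.copy() returns list; list.pop() returns the element (int)

list, int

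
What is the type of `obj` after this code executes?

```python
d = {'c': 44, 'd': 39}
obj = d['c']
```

Accessing dict[str, int] with key 'c' returns int value 44

int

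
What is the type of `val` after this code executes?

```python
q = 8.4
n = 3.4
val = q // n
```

float // float returns float (floor division preserves float type)

float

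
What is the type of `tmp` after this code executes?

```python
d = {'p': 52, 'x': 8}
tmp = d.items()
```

dict.items() returns a dict_items view

dict_items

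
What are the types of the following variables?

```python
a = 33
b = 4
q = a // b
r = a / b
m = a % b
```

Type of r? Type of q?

int / int returns float; int // int returns int

float, int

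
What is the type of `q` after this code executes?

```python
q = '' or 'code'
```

'or' returns first truthy value ('code', which is str)

str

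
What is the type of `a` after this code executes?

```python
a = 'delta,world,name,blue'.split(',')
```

str.split() returns list

list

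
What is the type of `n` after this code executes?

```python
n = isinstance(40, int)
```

isinstance() returns bool

bool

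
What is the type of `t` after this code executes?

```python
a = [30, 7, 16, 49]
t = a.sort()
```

list.sort() returns None (sorts in place)

NoneType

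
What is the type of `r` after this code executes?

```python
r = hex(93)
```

hex() returns str representation

str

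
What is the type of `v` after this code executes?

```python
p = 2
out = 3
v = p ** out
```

int ** positive int returns int (2 ** 3 = 8)

int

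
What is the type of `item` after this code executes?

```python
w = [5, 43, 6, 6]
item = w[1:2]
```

Slicing a list always returns a list

list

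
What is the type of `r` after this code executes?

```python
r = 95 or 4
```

'or' returns the first truthy value (95, which is int)

int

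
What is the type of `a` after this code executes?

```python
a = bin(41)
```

bin() returns str representation

str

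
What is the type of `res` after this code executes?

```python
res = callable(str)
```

callable() returns bool

bool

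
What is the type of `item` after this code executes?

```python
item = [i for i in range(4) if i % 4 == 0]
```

A list comprehension [...] produces a list

list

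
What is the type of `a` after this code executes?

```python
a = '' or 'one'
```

'or' returns first truthy value ('one', which is str)

str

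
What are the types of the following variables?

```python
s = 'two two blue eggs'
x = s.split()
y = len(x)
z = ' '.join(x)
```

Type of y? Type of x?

len() returns int; str.split() returns list

int, list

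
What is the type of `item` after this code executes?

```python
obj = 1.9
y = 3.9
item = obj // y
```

float // float returns float (floor division preserves float type)

float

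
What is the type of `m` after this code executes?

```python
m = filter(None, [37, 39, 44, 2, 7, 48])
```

filter() returns a filter iterator object

filter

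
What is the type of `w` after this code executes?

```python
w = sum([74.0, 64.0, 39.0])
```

sum() of floats returns float

float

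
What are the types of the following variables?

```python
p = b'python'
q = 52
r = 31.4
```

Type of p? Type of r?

p is bytes; r is float

bytes, float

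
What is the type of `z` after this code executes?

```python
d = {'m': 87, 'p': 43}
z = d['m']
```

Accessing dict[str, int] with key 'm' returns int value 87

int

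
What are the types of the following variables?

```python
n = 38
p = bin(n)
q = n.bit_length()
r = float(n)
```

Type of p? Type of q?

bin() returns str; int.bit_length() returns int

str, int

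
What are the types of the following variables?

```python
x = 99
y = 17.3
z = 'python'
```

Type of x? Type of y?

x is int; y is float

int, float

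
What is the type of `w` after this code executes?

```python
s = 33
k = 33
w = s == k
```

Equality comparison returns bool

bool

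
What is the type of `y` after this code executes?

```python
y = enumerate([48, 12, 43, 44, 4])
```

enumerate() returns an enumerate iterator object

enumerate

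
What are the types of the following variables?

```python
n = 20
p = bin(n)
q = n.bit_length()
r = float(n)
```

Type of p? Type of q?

bin() returns str; int.bit_length() returns int

str, int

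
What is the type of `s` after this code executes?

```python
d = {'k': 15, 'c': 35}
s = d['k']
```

Accessing dict[str, int] with key 'k' returns int value 15

int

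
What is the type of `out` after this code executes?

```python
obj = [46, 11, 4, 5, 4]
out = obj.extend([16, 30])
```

list.extend() returns None

NoneType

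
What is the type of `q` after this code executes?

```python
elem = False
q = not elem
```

'not' always returns bool

bool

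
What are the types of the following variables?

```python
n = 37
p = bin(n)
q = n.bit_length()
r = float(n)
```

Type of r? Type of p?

float() returns float; bin() returns str

float, str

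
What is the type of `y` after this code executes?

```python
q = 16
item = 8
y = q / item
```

int / int always returns float in Python 3 (16 / 8 = 2)

float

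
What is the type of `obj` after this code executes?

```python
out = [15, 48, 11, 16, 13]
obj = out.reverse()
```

list.reverse() returns None

NoneType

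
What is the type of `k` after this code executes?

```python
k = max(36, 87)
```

max() of ints returns int

int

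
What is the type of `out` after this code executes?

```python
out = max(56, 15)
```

max() of ints returns int

int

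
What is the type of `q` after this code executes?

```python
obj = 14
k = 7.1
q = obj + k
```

int + float returns float (14 + 7.1 = 21.1)

float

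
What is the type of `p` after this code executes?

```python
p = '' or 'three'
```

'or' returns first truthy value ('three', which is str)

str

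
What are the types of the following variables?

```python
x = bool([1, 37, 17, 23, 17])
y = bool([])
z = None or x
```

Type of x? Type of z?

bool() returns bool; None or <bool> returns the bool

bool, bool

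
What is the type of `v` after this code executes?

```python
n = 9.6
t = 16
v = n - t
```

float - int returns float (9.6 - 16 = -6.4)

float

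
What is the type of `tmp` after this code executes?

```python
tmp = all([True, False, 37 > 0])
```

all() returns bool

bool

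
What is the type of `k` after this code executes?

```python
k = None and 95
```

'and' returns first falsy value (None)

NoneType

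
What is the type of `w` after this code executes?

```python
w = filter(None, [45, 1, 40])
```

filter() returns a filter iterator object

filter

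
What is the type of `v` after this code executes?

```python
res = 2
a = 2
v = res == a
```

Equality comparison returns bool

bool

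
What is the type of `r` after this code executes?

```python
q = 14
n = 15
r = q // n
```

int // int returns int (14 // 15 = 0)

int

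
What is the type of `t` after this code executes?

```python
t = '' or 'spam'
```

'or' returns first truthy value ('spam', which is str)

str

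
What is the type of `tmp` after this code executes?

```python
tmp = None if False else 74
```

Ternary: condition is False, else branch (74) taken → int

int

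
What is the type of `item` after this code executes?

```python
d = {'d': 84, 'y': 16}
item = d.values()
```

.values() returns a dict_values view object

dict_values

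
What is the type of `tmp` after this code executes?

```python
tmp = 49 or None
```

'or' returns first truthy value (49, int)

int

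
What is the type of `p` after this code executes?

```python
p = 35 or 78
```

'or' returns the first truthy value (35, which is int)

int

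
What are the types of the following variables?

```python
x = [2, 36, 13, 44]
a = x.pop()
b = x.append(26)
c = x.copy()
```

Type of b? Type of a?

list.append() returns None; list.pop() returns the element (int)

NoneType, int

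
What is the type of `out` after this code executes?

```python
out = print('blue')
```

print() returns None

NoneType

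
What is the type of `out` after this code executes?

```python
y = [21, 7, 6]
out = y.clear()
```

list.clear() returns None

NoneType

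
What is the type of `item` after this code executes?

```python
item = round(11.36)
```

round() with no ndigits arg returns int

int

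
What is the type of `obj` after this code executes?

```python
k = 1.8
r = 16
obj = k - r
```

float - int returns float (1.8 - 16 = -14.2)

float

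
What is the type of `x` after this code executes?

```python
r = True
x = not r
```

'not' always returns bool

bool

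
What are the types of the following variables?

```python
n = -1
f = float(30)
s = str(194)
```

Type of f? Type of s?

f is float; s is str

float, str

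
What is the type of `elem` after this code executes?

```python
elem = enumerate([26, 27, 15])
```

enumerate() returns an enumerate iterator object

enumerate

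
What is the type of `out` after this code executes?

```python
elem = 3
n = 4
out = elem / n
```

int / int always returns float in Python 3 (3 / 4 = 0.75)

float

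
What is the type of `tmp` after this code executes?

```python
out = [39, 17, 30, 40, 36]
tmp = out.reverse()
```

list.reverse() returns None

NoneType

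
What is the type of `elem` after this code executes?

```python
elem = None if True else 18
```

Ternary: condition is True, if branch (None) taken → NoneType

NoneType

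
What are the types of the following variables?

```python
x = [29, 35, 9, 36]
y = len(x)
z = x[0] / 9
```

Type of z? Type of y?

int / int returns float; len() returns int

float, int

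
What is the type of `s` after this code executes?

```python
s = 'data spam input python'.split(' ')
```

str.split() returns list

list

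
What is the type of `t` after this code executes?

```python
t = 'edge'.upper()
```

str.upper() returns str

str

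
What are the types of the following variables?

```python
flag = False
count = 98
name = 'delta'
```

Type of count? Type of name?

count is int; name is str

int, str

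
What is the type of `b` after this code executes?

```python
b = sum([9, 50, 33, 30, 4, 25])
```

sum() of ints returns int

int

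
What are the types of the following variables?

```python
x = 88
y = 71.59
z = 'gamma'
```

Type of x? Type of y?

x is int; y is float

int, float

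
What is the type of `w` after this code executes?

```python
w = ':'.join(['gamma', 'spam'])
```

str.join() returns str

str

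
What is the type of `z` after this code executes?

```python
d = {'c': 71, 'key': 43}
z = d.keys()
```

.keys() returns a dict_keys view object

dict_keys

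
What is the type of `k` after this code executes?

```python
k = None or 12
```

'or' with None returns the other value (12, int)

int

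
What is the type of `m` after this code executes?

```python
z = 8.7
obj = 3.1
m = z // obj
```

float // float returns float (floor division preserves float type)

float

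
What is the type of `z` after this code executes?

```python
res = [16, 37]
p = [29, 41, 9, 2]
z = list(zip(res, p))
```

list(zip(...)) returns a list of tuples

list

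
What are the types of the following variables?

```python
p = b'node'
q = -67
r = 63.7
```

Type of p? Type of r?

p is bytes; r is float

bytes, float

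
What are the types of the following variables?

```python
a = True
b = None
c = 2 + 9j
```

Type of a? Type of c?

a is bool; c is complex

bool, complex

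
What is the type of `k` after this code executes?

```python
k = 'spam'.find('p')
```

str.find() returns int (index, or -1)

int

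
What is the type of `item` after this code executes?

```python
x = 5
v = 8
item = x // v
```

int // int returns int (5 // 8 = 0)

int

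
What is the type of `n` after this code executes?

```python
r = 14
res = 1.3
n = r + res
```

int + float returns float (14 + 1.3 = 15.3)

float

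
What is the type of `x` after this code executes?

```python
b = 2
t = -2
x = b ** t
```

int ** negative int returns float

float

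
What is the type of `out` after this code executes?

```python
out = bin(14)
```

bin() returns str representation

str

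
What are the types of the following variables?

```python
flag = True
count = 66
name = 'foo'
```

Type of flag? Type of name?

flag is bool; name is str

bool, str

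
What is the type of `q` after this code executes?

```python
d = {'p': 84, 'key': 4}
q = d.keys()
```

.keys() returns a dict_keys view object

dict_keys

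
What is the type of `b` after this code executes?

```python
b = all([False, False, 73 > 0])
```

all() returns bool

bool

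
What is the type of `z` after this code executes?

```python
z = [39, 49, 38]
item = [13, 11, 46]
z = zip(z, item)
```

zip() returns a zip iterator object

zip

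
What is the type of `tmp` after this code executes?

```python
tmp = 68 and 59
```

'and' returns the last value when all truthy (59, which is int)

int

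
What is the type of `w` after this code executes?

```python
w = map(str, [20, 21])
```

map() returns a map iterator object

map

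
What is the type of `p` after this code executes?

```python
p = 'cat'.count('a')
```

str.count() returns int

int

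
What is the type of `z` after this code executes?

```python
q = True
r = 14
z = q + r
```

bool + int returns int (True is 1, so 1 + 14 = 15)

int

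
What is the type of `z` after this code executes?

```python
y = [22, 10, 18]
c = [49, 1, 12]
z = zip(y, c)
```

zip() returns a zip iterator object

zip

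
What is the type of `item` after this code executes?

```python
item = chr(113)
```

chr() returns str (single character)

str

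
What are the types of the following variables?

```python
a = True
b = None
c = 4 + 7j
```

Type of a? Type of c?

a is bool; c is complex

bool, complex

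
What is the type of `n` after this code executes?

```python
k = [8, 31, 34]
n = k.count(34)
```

list.count() returns int

int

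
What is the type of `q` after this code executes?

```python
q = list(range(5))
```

list(range(...)) returns list

list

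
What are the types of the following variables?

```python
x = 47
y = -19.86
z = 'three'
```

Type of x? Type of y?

x is int; y is float

int, float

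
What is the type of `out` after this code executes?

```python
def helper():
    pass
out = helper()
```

A function with no return statement returns None

NoneType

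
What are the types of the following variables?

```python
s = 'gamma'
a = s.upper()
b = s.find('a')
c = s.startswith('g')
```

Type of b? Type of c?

str.find() returns int; str.startswith() returns bool

int, bool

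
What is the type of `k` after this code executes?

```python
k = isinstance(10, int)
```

isinstance() returns bool

bool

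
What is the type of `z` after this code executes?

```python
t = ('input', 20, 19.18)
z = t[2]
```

Index 2 of tuple is 19.18 which is float

float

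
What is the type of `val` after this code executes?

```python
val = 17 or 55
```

'or' returns the first truthy value (17, which is int)

int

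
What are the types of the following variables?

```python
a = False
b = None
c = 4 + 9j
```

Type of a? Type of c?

a is bool; c is complex

bool, complex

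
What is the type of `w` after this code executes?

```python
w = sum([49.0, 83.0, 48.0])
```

sum() of floats returns float

float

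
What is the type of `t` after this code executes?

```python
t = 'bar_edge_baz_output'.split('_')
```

str.split() returns list

list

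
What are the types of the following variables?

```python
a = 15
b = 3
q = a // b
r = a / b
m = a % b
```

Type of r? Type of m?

int / int returns float; int % int returns int

float, int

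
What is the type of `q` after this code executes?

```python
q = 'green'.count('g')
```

str.count() returns int

int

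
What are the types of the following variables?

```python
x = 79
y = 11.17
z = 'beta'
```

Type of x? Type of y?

x is int; y is float

int, float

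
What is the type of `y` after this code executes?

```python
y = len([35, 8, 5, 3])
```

len() always returns int

int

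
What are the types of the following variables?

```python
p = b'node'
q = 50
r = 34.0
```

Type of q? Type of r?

q is int; r is float

int, float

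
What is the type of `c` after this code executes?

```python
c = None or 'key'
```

'or' with None returns the other value ('key', str)

str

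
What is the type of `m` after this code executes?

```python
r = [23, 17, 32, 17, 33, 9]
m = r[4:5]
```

Slicing a list always returns a list

list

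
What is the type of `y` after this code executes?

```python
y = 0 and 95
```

'and' returns the first falsy value (0, which is int)

int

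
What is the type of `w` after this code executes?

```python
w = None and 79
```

'and' returns first falsy value (None)

NoneType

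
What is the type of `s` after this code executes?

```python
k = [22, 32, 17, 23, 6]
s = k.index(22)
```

list.index() returns int

int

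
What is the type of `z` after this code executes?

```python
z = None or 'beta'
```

'or' with None returns the other value ('beta', str)

str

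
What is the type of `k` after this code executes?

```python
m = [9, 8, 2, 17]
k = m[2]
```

Indexing a list of ints returns int (m[2] = 2)

int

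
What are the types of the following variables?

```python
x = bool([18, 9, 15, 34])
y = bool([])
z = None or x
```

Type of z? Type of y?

None or <bool> returns the bool; bool() returns bool

bool, bool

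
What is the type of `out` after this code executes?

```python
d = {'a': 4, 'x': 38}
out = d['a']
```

Accessing dict[str, int] with key 'a' returns int value 4

int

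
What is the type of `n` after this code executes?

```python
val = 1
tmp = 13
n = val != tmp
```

Comparison operators return bool

bool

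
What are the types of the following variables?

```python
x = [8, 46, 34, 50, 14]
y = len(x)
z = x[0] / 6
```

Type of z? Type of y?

int / int returns float; len() returns int

float, int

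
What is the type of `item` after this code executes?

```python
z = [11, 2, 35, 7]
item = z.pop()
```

list.pop() returns the popped element (int here)

int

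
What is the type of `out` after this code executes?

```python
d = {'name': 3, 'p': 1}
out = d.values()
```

.values() returns a dict_values view object

dict_values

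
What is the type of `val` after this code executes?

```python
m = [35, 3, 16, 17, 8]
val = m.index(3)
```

list.index() returns int

int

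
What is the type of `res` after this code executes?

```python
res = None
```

None has type NoneType

NoneType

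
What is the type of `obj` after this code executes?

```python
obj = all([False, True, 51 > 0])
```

all() returns bool

bool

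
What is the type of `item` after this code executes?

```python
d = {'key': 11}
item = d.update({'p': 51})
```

dict.update() returns None

NoneType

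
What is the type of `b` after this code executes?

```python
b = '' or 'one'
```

'or' returns first truthy value ('one', which is str)

str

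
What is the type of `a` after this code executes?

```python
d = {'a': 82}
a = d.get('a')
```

dict.get() returns the value (int) when key is found

int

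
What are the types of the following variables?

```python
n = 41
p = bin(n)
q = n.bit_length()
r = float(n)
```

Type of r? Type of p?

float() returns float; bin() returns str

float, str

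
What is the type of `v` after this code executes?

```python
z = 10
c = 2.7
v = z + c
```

int + float returns float (10 + 2.7 = 12.7)

float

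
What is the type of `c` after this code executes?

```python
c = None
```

None has type NoneType

NoneType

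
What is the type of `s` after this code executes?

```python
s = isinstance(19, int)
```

isinstance() returns bool

bool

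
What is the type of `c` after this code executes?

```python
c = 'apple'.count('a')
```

str.count() returns int

int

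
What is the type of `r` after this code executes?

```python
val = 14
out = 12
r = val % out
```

int % int returns int (14 % 12 = 2)

int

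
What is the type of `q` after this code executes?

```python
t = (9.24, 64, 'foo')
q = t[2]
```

Index 2 of tuple is 'foo' which is str

str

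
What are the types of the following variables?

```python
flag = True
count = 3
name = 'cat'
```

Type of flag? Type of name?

flag is bool; name is str

bool, str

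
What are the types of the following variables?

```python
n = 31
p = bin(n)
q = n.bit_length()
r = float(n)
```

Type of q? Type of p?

int.bit_length() returns int; bin() returns str

int, str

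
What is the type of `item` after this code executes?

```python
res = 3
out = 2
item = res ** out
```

int ** positive int returns int (3 ** 2 = 9)

int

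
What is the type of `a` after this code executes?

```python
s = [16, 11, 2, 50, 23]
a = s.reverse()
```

list.reverse() returns None

NoneType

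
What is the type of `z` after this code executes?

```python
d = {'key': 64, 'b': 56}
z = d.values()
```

.values() returns a dict_values view object

dict_values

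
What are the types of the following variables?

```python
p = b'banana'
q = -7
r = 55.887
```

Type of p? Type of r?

p is bytes; r is float

bytes, float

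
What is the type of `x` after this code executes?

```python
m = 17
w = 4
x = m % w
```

int % int returns int (17 % 4 = 1)

int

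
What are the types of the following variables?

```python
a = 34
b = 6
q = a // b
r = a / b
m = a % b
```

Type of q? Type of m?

int // int returns int; int % int returns int

int, int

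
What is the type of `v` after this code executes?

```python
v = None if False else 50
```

Ternary: condition is False, else branch (50) taken → int

int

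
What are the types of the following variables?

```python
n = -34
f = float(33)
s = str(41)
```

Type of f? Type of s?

f is float; s is str

float, str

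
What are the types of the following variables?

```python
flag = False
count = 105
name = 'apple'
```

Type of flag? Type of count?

flag is bool; count is int

bool, int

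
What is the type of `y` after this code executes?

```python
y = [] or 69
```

'or' returns first truthy value (69, which is int)

int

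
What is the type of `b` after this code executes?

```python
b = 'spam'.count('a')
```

str.count() returns int

int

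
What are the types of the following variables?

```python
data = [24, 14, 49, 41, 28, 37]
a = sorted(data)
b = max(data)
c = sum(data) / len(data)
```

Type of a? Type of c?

sorted() returns list; int / int returns float

list, float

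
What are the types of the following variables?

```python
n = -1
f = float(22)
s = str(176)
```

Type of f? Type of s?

f is float; s is str

float, str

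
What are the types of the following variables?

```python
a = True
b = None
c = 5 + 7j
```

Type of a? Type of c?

a is bool; c is complex

bool, complex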